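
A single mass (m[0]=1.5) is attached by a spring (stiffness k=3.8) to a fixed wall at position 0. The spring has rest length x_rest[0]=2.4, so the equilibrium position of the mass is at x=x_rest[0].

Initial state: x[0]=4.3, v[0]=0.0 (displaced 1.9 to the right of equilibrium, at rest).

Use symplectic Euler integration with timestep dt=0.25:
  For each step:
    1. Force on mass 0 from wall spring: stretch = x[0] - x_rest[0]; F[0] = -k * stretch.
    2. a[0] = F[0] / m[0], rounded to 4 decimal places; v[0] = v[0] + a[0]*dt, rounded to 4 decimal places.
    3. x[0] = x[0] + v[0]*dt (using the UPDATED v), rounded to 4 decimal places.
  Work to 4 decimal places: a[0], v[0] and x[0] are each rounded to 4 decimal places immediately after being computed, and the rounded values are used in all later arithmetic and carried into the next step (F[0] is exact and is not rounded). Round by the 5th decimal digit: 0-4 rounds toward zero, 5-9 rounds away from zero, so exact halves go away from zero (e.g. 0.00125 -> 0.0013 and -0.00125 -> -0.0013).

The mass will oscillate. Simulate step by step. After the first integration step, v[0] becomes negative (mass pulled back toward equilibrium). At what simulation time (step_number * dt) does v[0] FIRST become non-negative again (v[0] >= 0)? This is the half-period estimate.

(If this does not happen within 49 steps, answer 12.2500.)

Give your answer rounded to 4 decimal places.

Step 0: x=[4.3000] v=[0.0000]
Step 1: x=[3.9992] v=[-1.2033]
Step 2: x=[3.4452] v=[-2.2161]
Step 3: x=[2.7257] v=[-2.8781]
Step 4: x=[1.9546] v=[-3.0844]
Step 5: x=[1.2540] v=[-2.8023]
Step 6: x=[0.7349] v=[-2.0765]
Step 7: x=[0.4794] v=[-1.0219]
Step 8: x=[0.5280] v=[0.1945]
First v>=0 after going negative at step 8, time=2.0000

Answer: 2.0000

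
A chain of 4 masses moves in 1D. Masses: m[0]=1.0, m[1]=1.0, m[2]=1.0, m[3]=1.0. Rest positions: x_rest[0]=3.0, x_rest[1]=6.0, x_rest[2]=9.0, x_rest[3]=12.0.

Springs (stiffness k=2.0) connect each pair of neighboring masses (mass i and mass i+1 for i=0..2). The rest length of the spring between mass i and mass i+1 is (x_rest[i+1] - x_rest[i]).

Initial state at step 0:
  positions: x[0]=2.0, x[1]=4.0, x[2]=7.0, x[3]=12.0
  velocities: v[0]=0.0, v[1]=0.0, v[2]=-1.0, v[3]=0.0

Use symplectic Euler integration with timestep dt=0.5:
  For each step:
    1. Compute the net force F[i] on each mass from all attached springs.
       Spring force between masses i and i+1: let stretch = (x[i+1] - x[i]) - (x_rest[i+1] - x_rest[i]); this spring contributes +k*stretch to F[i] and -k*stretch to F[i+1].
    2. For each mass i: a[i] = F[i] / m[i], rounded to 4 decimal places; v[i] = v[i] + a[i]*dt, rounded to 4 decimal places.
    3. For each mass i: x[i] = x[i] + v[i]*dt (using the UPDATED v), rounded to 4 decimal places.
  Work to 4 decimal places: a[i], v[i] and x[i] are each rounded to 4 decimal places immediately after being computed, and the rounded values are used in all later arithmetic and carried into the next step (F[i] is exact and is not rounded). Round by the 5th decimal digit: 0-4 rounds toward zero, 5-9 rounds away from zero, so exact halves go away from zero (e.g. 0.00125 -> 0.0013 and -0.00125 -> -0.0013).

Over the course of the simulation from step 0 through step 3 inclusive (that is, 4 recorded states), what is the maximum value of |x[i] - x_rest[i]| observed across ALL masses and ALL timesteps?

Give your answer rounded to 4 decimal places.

Answer: 2.7500

Derivation:
Step 0: x=[2.0000 4.0000 7.0000 12.0000] v=[0.0000 0.0000 -1.0000 0.0000]
Step 1: x=[1.5000 4.5000 7.5000 11.0000] v=[-1.0000 1.0000 1.0000 -2.0000]
Step 2: x=[1.0000 5.0000 8.2500 9.7500] v=[-1.0000 1.0000 1.5000 -2.5000]
Step 3: x=[1.0000 5.1250 8.1250 9.2500] v=[0.0000 0.2500 -0.2500 -1.0000]
Max displacement = 2.7500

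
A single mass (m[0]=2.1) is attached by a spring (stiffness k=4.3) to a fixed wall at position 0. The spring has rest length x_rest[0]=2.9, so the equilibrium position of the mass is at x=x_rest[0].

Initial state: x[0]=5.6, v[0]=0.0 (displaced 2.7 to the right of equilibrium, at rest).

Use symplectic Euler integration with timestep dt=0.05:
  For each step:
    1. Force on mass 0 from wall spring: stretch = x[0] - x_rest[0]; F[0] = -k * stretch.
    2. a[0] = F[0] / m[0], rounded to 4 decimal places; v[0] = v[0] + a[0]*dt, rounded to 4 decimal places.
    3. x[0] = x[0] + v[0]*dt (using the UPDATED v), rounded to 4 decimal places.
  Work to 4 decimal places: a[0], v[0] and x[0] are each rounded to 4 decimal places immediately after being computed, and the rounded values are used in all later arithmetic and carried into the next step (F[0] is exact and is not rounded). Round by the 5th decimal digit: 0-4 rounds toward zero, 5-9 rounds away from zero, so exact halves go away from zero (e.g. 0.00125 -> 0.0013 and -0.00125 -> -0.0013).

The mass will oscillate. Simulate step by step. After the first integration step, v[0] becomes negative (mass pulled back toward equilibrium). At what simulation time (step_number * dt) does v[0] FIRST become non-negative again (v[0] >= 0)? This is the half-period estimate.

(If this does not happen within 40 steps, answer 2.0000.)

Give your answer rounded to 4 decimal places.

Step 0: x=[5.6000] v=[0.0000]
Step 1: x=[5.5862] v=[-0.2764]
Step 2: x=[5.5586] v=[-0.5514]
Step 3: x=[5.5174] v=[-0.8236]
Step 4: x=[5.4628] v=[-1.0916]
Step 5: x=[5.3951] v=[-1.3540]
Step 6: x=[5.3146] v=[-1.6095]
Step 7: x=[5.2218] v=[-1.8567]
Step 8: x=[5.1171] v=[-2.0944]
Step 9: x=[5.0010] v=[-2.3214]
Step 10: x=[4.8742] v=[-2.5365]
Step 11: x=[4.7373] v=[-2.7386]
Step 12: x=[4.5910] v=[-2.9267]
Step 13: x=[4.4360] v=[-3.0998]
Step 14: x=[4.2731] v=[-3.2571]
Step 15: x=[4.1032] v=[-3.3977]
Step 16: x=[3.9272] v=[-3.5209]
Step 17: x=[3.7459] v=[-3.6261]
Step 18: x=[3.5603] v=[-3.7127]
Step 19: x=[3.3713] v=[-3.7803]
Step 20: x=[3.1799] v=[-3.8286]
Step 21: x=[2.9870] v=[-3.8573]
Step 22: x=[2.7937] v=[-3.8662]
Step 23: x=[2.6009] v=[-3.8553]
Step 24: x=[2.4097] v=[-3.8247]
Step 25: x=[2.2210] v=[-3.7745]
Step 26: x=[2.0358] v=[-3.7050]
Step 27: x=[1.8550] v=[-3.6165]
Step 28: x=[1.6795] v=[-3.5095]
Step 29: x=[1.5103] v=[-3.3845]
Step 30: x=[1.3482] v=[-3.2422]
Step 31: x=[1.1940] v=[-3.0833]
Step 32: x=[1.0486] v=[-2.9086]
Step 33: x=[0.9126] v=[-2.7191]
Step 34: x=[0.7868] v=[-2.5156]
Step 35: x=[0.6718] v=[-2.2993]
Step 36: x=[0.5682] v=[-2.0712]
Step 37: x=[0.4766] v=[-1.8325]
Step 38: x=[0.3974] v=[-1.5844]
Step 39: x=[0.3310] v=[-1.3282]
Step 40: x=[0.2777] v=[-1.0652]
v[0] did not become non-negative within 40 steps; using fallback time=2.0000

Answer: 2.0000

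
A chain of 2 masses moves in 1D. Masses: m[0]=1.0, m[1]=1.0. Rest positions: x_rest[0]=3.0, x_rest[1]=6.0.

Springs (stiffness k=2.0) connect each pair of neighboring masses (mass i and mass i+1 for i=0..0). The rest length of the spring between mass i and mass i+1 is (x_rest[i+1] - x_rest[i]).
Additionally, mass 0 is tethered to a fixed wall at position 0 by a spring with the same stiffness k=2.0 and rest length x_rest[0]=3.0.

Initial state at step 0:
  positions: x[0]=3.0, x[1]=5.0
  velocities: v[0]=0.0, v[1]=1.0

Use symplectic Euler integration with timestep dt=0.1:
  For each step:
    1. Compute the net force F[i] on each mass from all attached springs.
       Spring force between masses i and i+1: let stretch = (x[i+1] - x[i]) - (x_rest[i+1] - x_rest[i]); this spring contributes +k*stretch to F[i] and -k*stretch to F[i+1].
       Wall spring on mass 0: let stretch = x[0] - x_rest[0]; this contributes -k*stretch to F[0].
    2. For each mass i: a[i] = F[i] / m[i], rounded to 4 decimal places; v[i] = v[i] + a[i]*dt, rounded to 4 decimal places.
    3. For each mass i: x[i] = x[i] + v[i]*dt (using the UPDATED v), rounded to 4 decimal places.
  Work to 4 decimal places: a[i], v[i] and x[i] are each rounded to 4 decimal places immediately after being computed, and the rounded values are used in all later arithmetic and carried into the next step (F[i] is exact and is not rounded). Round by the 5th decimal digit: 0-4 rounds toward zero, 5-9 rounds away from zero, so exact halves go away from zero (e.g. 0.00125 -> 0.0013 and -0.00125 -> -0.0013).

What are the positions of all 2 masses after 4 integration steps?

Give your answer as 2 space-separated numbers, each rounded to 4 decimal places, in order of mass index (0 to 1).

Step 0: x=[3.0000 5.0000] v=[0.0000 1.0000]
Step 1: x=[2.9800 5.1200] v=[-0.2000 1.2000]
Step 2: x=[2.9432 5.2572] v=[-0.3680 1.3720]
Step 3: x=[2.8938 5.4081] v=[-0.4938 1.5092]
Step 4: x=[2.8368 5.5687] v=[-0.5697 1.6063]

Answer: 2.8368 5.5687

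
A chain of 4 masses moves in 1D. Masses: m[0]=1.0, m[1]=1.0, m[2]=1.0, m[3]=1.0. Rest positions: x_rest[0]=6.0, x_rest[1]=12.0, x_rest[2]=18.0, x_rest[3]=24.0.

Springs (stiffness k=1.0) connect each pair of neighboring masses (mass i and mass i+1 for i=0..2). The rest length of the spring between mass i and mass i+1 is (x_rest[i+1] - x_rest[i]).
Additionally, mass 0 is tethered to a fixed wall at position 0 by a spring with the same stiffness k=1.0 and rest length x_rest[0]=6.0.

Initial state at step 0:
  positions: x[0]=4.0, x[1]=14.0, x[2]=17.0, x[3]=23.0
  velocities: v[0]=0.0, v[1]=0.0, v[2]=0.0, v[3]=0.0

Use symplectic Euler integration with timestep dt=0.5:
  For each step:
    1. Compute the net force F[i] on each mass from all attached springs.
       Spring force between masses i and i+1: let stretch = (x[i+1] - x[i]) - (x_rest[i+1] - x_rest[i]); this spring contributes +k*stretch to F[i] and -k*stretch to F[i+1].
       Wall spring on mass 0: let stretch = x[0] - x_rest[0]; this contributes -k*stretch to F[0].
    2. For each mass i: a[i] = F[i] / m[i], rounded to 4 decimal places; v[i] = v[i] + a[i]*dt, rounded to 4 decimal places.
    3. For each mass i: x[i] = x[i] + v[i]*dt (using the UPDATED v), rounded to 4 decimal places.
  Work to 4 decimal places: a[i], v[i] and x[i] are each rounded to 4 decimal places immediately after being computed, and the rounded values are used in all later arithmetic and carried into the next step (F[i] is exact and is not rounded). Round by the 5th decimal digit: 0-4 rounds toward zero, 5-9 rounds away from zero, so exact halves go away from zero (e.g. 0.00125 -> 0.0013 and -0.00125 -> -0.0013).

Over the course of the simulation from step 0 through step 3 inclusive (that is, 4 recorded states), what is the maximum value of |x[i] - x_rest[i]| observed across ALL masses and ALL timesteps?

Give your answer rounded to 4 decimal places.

Answer: 2.5312

Derivation:
Step 0: x=[4.0000 14.0000 17.0000 23.0000] v=[0.0000 0.0000 0.0000 0.0000]
Step 1: x=[5.5000 12.2500 17.7500 23.0000] v=[3.0000 -3.5000 1.5000 0.0000]
Step 2: x=[7.3125 10.1875 18.4375 23.1875] v=[3.6250 -4.1250 1.3750 0.3750]
Step 3: x=[8.0157 9.4688 18.2500 23.6875] v=[1.4063 -1.4375 -0.3750 1.0000]
Max displacement = 2.5312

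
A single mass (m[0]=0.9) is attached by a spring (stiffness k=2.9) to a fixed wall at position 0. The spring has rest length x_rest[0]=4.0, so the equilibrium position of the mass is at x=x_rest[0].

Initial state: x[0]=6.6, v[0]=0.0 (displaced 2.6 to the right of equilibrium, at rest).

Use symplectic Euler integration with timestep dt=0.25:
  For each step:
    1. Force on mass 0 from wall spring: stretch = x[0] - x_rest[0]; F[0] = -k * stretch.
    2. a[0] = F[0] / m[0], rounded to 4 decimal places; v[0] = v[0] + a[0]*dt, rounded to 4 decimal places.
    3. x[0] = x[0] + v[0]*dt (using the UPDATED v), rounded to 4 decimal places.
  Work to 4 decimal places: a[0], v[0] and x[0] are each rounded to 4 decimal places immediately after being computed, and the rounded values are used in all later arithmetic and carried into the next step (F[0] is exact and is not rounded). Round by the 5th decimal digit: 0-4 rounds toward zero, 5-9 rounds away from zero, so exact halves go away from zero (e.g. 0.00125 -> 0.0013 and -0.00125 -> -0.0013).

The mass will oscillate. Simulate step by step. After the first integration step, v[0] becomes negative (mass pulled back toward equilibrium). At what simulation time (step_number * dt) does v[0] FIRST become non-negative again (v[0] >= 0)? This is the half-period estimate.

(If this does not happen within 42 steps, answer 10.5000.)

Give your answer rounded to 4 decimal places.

Answer: 1.7500

Derivation:
Step 0: x=[6.6000] v=[0.0000]
Step 1: x=[6.0764] v=[-2.0945]
Step 2: x=[5.1346] v=[-3.7672]
Step 3: x=[3.9643] v=[-4.6812]
Step 4: x=[2.8012] v=[-4.6525]
Step 5: x=[1.8795] v=[-3.6868]
Step 6: x=[1.3849] v=[-1.9786]
Step 7: x=[1.4169] v=[0.1280]
First v>=0 after going negative at step 7, time=1.7500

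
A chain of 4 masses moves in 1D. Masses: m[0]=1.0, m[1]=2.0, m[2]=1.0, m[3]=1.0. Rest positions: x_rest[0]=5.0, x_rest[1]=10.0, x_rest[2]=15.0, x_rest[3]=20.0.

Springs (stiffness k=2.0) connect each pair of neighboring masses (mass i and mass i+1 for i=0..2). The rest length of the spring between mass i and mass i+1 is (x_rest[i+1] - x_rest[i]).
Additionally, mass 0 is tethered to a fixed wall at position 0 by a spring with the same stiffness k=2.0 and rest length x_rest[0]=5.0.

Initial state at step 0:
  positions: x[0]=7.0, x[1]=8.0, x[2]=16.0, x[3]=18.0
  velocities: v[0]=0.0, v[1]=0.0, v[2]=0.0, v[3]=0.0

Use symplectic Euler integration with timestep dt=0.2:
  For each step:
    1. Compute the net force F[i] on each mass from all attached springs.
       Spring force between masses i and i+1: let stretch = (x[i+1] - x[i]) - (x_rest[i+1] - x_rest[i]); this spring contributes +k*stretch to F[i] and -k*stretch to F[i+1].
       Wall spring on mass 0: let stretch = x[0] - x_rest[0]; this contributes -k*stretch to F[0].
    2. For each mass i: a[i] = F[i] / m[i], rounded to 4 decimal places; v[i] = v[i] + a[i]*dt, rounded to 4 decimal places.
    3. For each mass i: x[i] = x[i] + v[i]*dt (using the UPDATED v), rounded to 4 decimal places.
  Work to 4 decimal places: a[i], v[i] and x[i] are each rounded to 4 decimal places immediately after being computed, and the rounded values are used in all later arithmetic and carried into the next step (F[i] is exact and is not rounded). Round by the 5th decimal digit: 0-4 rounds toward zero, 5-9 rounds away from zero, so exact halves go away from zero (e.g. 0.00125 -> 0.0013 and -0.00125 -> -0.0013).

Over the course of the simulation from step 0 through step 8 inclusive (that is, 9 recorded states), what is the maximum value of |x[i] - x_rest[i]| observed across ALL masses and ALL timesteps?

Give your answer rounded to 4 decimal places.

Answer: 2.8920

Derivation:
Step 0: x=[7.0000 8.0000 16.0000 18.0000] v=[0.0000 0.0000 0.0000 0.0000]
Step 1: x=[6.5200 8.2800 15.5200 18.2400] v=[-2.4000 1.4000 -2.4000 1.2000]
Step 2: x=[5.6592 8.7792 14.6784 18.6624] v=[-4.3040 2.4960 -4.2080 2.1120]
Step 3: x=[4.5953 9.3896 13.6836 19.1661] v=[-5.3197 3.0518 -4.9741 2.5184]
Step 4: x=[3.5473 9.9799 12.7839 19.6312] v=[-5.2401 2.9517 -4.4987 2.3254]
Step 5: x=[2.7301 10.4251 12.2076 19.9485] v=[-4.0860 2.2260 -2.8814 1.5865]
Step 6: x=[2.3101 10.6338 12.1080 20.0465] v=[-2.1000 1.0435 -0.4980 0.4901]
Step 7: x=[2.3712 10.5685 12.5255 19.9094] v=[0.3054 -0.3264 2.0877 -0.6853]
Step 8: x=[2.8984 10.2536 13.3772 19.5816] v=[2.6358 -1.5745 4.2585 -1.6389]
Max displacement = 2.8920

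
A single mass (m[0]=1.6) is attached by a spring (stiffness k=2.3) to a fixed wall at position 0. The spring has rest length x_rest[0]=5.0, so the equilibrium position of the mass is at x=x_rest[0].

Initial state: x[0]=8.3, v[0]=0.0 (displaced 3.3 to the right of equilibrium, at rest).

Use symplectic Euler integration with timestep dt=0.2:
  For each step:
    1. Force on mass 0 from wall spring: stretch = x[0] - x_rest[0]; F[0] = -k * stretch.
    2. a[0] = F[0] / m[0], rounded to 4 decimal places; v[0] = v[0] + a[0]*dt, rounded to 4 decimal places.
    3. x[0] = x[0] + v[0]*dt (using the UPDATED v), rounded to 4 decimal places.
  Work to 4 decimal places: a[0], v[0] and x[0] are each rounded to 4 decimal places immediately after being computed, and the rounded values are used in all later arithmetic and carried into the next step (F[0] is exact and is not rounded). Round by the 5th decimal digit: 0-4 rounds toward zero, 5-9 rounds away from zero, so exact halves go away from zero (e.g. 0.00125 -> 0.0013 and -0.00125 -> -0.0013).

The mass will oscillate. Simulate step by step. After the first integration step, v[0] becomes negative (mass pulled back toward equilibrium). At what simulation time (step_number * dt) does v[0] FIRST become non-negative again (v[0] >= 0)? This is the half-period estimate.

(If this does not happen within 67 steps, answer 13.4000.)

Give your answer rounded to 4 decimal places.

Step 0: x=[8.3000] v=[0.0000]
Step 1: x=[8.1102] v=[-0.9488]
Step 2: x=[7.7416] v=[-1.8430]
Step 3: x=[7.2154] v=[-2.6312]
Step 4: x=[6.5618] v=[-3.2681]
Step 5: x=[5.8184] v=[-3.7171]
Step 6: x=[5.0279] v=[-3.9524]
Step 7: x=[4.2358] v=[-3.9604]
Step 8: x=[3.4877] v=[-3.7407]
Step 9: x=[2.8265] v=[-3.3059]
Step 10: x=[2.2903] v=[-2.6810]
Step 11: x=[1.9099] v=[-1.9020]
Step 12: x=[1.7072] v=[-1.0136]
Step 13: x=[1.6938] v=[-0.0669]
Step 14: x=[1.8705] v=[0.8836]
First v>=0 after going negative at step 14, time=2.8000

Answer: 2.8000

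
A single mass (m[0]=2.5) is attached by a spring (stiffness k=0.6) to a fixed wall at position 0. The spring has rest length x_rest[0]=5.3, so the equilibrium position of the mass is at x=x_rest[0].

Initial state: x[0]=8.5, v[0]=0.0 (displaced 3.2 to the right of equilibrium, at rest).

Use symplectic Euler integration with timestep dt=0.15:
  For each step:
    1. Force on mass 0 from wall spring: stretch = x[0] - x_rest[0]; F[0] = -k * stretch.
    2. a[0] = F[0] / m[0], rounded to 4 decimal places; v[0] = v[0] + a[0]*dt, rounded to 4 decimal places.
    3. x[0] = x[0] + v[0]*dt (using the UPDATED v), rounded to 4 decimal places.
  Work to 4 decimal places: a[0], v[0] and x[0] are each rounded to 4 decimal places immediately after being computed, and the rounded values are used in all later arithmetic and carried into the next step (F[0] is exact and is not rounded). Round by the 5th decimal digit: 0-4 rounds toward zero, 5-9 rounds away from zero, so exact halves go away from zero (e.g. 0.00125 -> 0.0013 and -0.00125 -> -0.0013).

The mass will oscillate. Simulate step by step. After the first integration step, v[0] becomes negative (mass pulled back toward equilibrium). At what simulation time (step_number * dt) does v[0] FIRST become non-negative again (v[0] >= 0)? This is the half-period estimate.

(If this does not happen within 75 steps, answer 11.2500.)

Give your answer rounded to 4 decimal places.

Answer: 6.4500

Derivation:
Step 0: x=[8.5000] v=[0.0000]
Step 1: x=[8.4827] v=[-0.1152]
Step 2: x=[8.4482] v=[-0.2298]
Step 3: x=[8.3967] v=[-0.3431]
Step 4: x=[8.3285] v=[-0.4546]
Step 5: x=[8.2440] v=[-0.5636]
Step 6: x=[8.1436] v=[-0.6696]
Step 7: x=[8.0278] v=[-0.7720]
Step 8: x=[7.8973] v=[-0.8702]
Step 9: x=[7.7527] v=[-0.9637]
Step 10: x=[7.5949] v=[-1.0520]
Step 11: x=[7.4247] v=[-1.1346]
Step 12: x=[7.2430] v=[-1.2111]
Step 13: x=[7.0509] v=[-1.2810]
Step 14: x=[6.8493] v=[-1.3440]
Step 15: x=[6.6393] v=[-1.3998]
Step 16: x=[6.4221] v=[-1.4480]
Step 17: x=[6.1988] v=[-1.4884]
Step 18: x=[5.9707] v=[-1.5208]
Step 19: x=[5.7390] v=[-1.5450]
Step 20: x=[5.5049] v=[-1.5608]
Step 21: x=[5.2697] v=[-1.5682]
Step 22: x=[5.0346] v=[-1.5671]
Step 23: x=[4.8010] v=[-1.5575]
Step 24: x=[4.5701] v=[-1.5395]
Step 25: x=[4.3431] v=[-1.5132]
Step 26: x=[4.1213] v=[-1.4787]
Step 27: x=[3.9059] v=[-1.4363]
Step 28: x=[3.6980] v=[-1.3861]
Step 29: x=[3.4987] v=[-1.3284]
Step 30: x=[3.3092] v=[-1.2636]
Step 31: x=[3.1304] v=[-1.1919]
Step 32: x=[2.9633] v=[-1.1138]
Step 33: x=[2.8088] v=[-1.0297]
Step 34: x=[2.6678] v=[-0.9400]
Step 35: x=[2.5410] v=[-0.8452]
Step 36: x=[2.4291] v=[-0.7459]
Step 37: x=[2.3327] v=[-0.6426]
Step 38: x=[2.2523] v=[-0.5358]
Step 39: x=[2.1884] v=[-0.4261]
Step 40: x=[2.1413] v=[-0.3141]
Step 41: x=[2.1112] v=[-0.2004]
Step 42: x=[2.0984] v=[-0.0856]
Step 43: x=[2.1029] v=[0.0297]
First v>=0 after going negative at step 43, time=6.4500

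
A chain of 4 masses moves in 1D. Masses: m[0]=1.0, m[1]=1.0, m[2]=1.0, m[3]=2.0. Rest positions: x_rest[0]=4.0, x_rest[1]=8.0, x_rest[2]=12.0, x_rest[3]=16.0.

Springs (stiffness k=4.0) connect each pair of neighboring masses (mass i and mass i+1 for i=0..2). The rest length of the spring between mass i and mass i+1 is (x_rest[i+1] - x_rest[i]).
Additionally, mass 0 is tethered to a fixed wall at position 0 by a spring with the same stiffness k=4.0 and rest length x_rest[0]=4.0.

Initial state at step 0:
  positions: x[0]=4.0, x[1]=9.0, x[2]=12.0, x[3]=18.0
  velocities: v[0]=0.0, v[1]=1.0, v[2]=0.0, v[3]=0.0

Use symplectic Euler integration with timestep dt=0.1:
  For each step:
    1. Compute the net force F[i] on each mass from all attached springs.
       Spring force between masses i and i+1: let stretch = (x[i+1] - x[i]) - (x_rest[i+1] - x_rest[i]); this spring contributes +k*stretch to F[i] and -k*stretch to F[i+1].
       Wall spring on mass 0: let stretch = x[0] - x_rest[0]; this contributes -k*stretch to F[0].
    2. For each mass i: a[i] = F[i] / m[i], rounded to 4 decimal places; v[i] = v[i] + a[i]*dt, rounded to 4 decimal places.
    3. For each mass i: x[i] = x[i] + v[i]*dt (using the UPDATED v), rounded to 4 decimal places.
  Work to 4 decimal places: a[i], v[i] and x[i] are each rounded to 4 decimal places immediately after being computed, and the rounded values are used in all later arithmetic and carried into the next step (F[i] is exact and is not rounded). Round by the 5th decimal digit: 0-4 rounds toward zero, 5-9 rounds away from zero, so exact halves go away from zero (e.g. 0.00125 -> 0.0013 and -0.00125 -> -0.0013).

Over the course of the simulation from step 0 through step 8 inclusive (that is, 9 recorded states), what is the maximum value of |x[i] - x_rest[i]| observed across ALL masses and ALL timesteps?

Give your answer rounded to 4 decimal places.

Answer: 2.2203

Derivation:
Step 0: x=[4.0000 9.0000 12.0000 18.0000] v=[0.0000 1.0000 0.0000 0.0000]
Step 1: x=[4.0400 9.0200 12.1200 17.9600] v=[0.4000 0.2000 1.2000 -0.4000]
Step 2: x=[4.1176 8.9648 12.3496 17.8832] v=[0.7760 -0.5520 2.2960 -0.7680]
Step 3: x=[4.2244 8.8511 12.6652 17.7757] v=[1.0678 -1.1370 3.1555 -1.0747]
Step 4: x=[4.3473 8.7049 13.0326 17.6460] v=[1.2287 -1.4620 3.6741 -1.2968]
Step 5: x=[4.4706 8.5575 13.4114 17.5041] v=[1.2328 -1.4740 3.7884 -1.4195]
Step 6: x=[4.5785 8.4408 13.7598 17.3603] v=[1.0793 -1.1672 3.4839 -1.4380]
Step 7: x=[4.6578 8.3824 14.0395 17.2245] v=[0.7928 -0.5845 2.7965 -1.3581]
Step 8: x=[4.6998 8.4013 14.2203 17.1050] v=[0.4195 0.1885 1.8077 -1.1951]
Max displacement = 2.2203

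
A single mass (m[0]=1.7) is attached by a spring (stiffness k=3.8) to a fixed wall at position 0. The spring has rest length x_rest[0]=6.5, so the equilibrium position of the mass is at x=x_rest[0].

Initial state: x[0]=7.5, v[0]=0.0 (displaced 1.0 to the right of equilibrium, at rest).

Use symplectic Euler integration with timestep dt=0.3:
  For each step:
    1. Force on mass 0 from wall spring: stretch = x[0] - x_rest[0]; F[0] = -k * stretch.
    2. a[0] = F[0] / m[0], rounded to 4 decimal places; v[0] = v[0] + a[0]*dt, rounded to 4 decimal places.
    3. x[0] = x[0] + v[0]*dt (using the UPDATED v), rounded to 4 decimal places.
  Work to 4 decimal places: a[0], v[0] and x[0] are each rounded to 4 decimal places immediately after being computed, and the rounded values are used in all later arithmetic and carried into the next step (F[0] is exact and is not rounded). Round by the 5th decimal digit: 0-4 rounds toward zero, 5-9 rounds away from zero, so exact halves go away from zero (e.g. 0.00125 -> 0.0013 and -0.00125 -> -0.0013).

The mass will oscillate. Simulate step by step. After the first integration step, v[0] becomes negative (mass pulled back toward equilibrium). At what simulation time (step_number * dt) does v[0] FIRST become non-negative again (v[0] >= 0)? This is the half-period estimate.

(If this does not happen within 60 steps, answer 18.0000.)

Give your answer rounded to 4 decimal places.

Step 0: x=[7.5000] v=[0.0000]
Step 1: x=[7.2988] v=[-0.6706]
Step 2: x=[6.9369] v=[-1.2063]
Step 3: x=[6.4871] v=[-1.4993]
Step 4: x=[6.0399] v=[-1.4907]
Step 5: x=[5.6852] v=[-1.1822]
Step 6: x=[5.4945] v=[-0.6358]
Step 7: x=[5.5061] v=[0.0385]
First v>=0 after going negative at step 7, time=2.1000

Answer: 2.1000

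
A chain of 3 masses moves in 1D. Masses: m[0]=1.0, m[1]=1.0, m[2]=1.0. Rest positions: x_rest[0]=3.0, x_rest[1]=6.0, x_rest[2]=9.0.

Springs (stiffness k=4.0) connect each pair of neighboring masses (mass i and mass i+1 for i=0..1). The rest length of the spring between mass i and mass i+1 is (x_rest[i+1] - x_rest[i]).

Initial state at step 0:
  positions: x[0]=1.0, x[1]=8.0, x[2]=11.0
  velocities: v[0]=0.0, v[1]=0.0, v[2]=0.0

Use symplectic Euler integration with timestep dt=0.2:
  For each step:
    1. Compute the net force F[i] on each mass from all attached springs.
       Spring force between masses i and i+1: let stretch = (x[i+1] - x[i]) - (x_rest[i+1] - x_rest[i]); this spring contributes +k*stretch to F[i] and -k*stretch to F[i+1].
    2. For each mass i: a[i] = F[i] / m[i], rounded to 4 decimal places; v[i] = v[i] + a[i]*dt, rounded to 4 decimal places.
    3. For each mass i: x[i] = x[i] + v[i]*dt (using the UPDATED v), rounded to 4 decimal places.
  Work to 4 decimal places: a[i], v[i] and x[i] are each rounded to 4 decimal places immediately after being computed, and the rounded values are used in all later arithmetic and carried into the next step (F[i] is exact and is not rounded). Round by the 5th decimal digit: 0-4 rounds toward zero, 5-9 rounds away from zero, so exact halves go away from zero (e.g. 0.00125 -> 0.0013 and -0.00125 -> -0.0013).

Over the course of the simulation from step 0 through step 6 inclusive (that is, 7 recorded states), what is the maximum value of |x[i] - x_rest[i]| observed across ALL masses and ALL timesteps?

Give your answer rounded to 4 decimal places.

Step 0: x=[1.0000 8.0000 11.0000] v=[0.0000 0.0000 0.0000]
Step 1: x=[1.6400 7.3600 11.0000] v=[3.2000 -3.2000 0.0000]
Step 2: x=[2.7152 6.3872 10.8976] v=[5.3760 -4.8640 -0.5120]
Step 3: x=[3.8979 5.5485 10.5535] v=[5.9136 -4.1933 -1.7203]
Step 4: x=[4.8647 5.2465 9.8886] v=[4.8341 -1.5098 -3.3243]
Step 5: x=[5.4126 5.6262 8.9610] v=[2.7395 1.8984 -4.6380]
Step 6: x=[5.5147 6.5053 7.9798] v=[0.5104 4.3954 -4.9058]
Max displacement = 2.5147

Answer: 2.5147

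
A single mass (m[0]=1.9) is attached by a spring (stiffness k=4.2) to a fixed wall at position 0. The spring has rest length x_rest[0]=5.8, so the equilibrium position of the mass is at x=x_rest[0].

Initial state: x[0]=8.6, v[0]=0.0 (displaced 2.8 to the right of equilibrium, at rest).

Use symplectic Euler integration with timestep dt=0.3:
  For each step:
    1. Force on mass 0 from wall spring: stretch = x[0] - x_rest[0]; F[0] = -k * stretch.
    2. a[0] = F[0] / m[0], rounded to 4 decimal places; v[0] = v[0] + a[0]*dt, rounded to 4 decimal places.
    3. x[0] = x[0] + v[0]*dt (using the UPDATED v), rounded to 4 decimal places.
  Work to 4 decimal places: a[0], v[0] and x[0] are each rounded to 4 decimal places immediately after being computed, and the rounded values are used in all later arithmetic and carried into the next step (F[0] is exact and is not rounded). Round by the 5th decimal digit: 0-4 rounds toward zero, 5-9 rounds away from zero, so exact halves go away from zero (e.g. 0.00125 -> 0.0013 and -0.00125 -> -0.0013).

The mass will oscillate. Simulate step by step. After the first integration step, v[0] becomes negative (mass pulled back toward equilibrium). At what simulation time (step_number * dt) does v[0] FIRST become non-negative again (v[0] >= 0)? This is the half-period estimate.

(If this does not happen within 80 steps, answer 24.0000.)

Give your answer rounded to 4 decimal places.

Step 0: x=[8.6000] v=[0.0000]
Step 1: x=[8.0429] v=[-1.8569]
Step 2: x=[7.0396] v=[-3.3443]
Step 3: x=[5.7897] v=[-4.1664]
Step 4: x=[4.5418] v=[-4.1596]
Step 5: x=[3.5442] v=[-3.3252]
Step 6: x=[2.9954] v=[-1.8293]
Step 7: x=[3.0046] v=[0.0306]
First v>=0 after going negative at step 7, time=2.1000

Answer: 2.1000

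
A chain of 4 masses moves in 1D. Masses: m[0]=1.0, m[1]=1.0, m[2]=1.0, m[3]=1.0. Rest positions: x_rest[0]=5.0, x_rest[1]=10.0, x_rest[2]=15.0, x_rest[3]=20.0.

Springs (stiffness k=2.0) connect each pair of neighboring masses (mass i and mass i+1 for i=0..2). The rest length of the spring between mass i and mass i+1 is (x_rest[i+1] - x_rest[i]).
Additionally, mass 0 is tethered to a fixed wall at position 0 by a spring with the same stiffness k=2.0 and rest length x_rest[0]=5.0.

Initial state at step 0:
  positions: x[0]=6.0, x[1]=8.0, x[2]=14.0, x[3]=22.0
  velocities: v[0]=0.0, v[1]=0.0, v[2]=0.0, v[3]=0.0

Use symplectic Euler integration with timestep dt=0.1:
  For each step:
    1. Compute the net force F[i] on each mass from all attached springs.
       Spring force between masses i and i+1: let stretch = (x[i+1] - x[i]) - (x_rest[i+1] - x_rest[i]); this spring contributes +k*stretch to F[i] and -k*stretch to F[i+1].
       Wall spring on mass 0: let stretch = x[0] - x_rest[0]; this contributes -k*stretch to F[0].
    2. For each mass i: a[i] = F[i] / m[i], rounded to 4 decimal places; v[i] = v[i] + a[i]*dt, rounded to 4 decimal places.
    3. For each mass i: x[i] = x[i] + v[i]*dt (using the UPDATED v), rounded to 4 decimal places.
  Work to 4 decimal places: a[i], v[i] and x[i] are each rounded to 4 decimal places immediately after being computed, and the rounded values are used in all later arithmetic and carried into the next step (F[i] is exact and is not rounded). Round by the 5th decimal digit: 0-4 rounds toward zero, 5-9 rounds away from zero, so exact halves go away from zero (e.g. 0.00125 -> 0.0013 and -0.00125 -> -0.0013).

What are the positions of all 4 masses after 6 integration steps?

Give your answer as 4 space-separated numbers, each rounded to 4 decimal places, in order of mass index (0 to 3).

Step 0: x=[6.0000 8.0000 14.0000 22.0000] v=[0.0000 0.0000 0.0000 0.0000]
Step 1: x=[5.9200 8.0800 14.0400 21.9400] v=[-0.8000 0.8000 0.4000 -0.6000]
Step 2: x=[5.7648 8.2360 14.1188 21.8220] v=[-1.5520 1.5600 0.7880 -1.1800]
Step 3: x=[5.5437 8.4602 14.2340 21.6499] v=[-2.2107 2.2423 1.1521 -1.7206]
Step 4: x=[5.2701 8.7416 14.3821 21.4295] v=[-2.7361 2.8138 1.4805 -2.2038]
Step 5: x=[4.9605 9.0664 14.5583 21.1682] v=[-3.0958 3.2476 1.7619 -2.6133]
Step 6: x=[4.6338 9.4189 14.7569 20.8747] v=[-3.2667 3.5248 1.9855 -2.9353]

Answer: 4.6338 9.4189 14.7569 20.8747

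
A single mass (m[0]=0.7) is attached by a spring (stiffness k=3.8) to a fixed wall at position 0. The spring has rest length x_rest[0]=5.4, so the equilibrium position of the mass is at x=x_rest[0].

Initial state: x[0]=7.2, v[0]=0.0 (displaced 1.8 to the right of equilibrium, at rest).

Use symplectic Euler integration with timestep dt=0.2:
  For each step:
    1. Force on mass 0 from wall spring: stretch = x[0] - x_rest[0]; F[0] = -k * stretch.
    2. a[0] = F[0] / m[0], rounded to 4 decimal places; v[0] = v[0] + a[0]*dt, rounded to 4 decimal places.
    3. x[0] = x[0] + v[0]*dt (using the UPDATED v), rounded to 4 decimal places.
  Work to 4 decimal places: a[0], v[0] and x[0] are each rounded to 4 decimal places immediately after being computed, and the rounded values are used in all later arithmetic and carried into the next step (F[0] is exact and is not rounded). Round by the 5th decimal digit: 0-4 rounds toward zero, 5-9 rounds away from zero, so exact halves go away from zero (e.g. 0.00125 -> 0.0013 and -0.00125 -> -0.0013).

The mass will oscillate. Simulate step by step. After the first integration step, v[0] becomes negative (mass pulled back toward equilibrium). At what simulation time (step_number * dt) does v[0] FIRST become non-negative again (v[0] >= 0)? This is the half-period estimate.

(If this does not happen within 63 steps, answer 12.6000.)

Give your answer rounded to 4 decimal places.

Answer: 1.4000

Derivation:
Step 0: x=[7.2000] v=[0.0000]
Step 1: x=[6.8091] v=[-1.9543]
Step 2: x=[6.1123] v=[-3.4842]
Step 3: x=[5.2608] v=[-4.2576]
Step 4: x=[4.4395] v=[-4.1065]
Step 5: x=[3.8268] v=[-3.0637]
Step 6: x=[3.5557] v=[-1.3557]
Step 7: x=[3.6850] v=[0.6467]
First v>=0 after going negative at step 7, time=1.4000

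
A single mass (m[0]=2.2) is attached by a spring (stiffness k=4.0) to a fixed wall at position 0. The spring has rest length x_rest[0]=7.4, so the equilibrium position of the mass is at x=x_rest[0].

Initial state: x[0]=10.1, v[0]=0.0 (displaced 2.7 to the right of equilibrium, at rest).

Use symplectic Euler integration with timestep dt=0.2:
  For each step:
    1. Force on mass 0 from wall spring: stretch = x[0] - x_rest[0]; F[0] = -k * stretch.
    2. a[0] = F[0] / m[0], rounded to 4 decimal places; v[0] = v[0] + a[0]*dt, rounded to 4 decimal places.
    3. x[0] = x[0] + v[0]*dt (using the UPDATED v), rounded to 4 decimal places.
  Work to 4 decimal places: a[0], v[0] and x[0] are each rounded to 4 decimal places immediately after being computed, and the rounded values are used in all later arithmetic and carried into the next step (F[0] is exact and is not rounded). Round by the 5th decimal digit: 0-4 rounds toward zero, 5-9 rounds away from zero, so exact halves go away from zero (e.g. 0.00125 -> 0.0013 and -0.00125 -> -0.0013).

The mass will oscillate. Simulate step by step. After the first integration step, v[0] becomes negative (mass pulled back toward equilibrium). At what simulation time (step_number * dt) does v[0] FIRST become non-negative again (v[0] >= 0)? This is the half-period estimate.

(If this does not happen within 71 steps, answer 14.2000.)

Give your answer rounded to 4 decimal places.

Step 0: x=[10.1000] v=[0.0000]
Step 1: x=[9.9036] v=[-0.9818]
Step 2: x=[9.5252] v=[-1.8922]
Step 3: x=[8.9922] v=[-2.6650]
Step 4: x=[8.3434] v=[-3.2440]
Step 5: x=[7.6260] v=[-3.5871]
Step 6: x=[6.8921] v=[-3.6693]
Step 7: x=[6.1952] v=[-3.4846]
Step 8: x=[5.5859] v=[-3.0465]
Step 9: x=[5.1085] v=[-2.3868]
Step 10: x=[4.7978] v=[-1.5535]
Step 11: x=[4.6764] v=[-0.6072]
Step 12: x=[4.7530] v=[0.3832]
First v>=0 after going negative at step 12, time=2.4000

Answer: 2.4000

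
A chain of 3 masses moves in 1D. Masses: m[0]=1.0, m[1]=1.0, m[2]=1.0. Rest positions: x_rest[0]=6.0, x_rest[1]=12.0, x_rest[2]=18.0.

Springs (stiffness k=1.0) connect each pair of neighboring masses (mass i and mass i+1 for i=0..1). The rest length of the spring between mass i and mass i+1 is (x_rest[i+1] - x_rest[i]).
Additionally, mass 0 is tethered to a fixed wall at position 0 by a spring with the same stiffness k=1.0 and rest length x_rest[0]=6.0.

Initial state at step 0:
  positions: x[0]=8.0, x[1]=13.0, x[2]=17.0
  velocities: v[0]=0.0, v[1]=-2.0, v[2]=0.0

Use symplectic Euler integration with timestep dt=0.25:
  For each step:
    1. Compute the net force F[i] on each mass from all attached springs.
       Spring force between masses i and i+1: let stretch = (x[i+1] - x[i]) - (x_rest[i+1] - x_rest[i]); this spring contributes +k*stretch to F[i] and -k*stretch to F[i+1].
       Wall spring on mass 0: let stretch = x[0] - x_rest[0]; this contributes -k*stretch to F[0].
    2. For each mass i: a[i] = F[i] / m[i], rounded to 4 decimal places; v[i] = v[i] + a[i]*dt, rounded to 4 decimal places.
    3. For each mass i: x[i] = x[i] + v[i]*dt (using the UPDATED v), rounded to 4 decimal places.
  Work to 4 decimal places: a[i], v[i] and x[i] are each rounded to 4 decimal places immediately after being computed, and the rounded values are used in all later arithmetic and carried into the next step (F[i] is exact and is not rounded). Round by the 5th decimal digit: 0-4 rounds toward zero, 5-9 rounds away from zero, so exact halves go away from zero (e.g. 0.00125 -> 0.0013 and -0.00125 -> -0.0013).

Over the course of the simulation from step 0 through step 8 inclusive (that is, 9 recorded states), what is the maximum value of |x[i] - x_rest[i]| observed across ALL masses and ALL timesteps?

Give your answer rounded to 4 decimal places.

Step 0: x=[8.0000 13.0000 17.0000] v=[0.0000 -2.0000 0.0000]
Step 1: x=[7.8125 12.4375 17.1250] v=[-0.7500 -2.2500 0.5000]
Step 2: x=[7.4258 11.8789 17.3320] v=[-1.5469 -2.2344 0.8281]
Step 3: x=[6.8533 11.3828 17.5732] v=[-2.2901 -1.9844 0.9648]
Step 4: x=[6.1355 10.9905 17.8025] v=[-2.8711 -1.5692 0.9172]
Step 5: x=[5.3377 10.7205 17.9811] v=[-3.1912 -1.0800 0.7142]
Step 6: x=[4.5427 10.5679 18.0809] v=[-3.1799 -0.6106 0.3991]
Step 7: x=[3.8404 10.5082 18.0861] v=[-2.8093 -0.2387 0.0209]
Step 8: x=[3.3148 10.5054 17.9927] v=[-2.1025 -0.0112 -0.3736]
Max displacement = 2.6852

Answer: 2.6852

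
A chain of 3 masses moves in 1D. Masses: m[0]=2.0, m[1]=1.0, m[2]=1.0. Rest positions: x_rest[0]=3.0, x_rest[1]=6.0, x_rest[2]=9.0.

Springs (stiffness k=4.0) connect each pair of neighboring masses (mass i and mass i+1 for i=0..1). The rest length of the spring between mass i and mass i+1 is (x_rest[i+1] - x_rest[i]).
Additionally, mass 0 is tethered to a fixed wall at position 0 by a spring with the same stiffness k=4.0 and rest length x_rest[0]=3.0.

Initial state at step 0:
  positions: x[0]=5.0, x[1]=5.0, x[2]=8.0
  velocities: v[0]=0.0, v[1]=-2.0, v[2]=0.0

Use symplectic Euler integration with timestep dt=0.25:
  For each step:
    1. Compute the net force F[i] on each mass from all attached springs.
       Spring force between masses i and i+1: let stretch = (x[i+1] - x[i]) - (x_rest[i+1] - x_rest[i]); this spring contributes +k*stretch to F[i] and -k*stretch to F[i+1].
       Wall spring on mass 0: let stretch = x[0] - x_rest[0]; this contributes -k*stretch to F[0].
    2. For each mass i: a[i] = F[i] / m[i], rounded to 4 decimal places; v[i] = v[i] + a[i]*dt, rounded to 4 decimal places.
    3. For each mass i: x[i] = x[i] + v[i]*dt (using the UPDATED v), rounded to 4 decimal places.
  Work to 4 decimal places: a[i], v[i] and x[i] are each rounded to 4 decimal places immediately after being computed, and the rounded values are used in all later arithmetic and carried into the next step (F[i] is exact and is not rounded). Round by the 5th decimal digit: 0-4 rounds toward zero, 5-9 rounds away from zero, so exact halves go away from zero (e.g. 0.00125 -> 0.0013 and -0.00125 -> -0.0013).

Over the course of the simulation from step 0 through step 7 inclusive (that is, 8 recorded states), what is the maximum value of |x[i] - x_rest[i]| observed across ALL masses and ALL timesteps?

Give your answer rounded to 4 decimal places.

Step 0: x=[5.0000 5.0000 8.0000] v=[0.0000 -2.0000 0.0000]
Step 1: x=[4.3750 5.2500 8.0000] v=[-2.5000 1.0000 0.0000]
Step 2: x=[3.3125 5.9688 8.0625] v=[-4.2500 2.8750 0.2500]
Step 3: x=[2.1680 6.5469 8.3516] v=[-4.5781 2.3124 1.1563]
Step 4: x=[1.2998 6.4815 8.9395] v=[-3.4727 -0.2618 2.3516]
Step 5: x=[0.9169 5.7351 9.6629] v=[-1.5318 -2.9855 2.8936]
Step 6: x=[1.0216 4.7661 10.1544] v=[0.4189 -3.8759 1.9658]
Step 7: x=[1.4667 4.2081 10.0488] v=[1.7804 -2.2321 -0.4225]
Max displacement = 2.0831

Answer: 2.0831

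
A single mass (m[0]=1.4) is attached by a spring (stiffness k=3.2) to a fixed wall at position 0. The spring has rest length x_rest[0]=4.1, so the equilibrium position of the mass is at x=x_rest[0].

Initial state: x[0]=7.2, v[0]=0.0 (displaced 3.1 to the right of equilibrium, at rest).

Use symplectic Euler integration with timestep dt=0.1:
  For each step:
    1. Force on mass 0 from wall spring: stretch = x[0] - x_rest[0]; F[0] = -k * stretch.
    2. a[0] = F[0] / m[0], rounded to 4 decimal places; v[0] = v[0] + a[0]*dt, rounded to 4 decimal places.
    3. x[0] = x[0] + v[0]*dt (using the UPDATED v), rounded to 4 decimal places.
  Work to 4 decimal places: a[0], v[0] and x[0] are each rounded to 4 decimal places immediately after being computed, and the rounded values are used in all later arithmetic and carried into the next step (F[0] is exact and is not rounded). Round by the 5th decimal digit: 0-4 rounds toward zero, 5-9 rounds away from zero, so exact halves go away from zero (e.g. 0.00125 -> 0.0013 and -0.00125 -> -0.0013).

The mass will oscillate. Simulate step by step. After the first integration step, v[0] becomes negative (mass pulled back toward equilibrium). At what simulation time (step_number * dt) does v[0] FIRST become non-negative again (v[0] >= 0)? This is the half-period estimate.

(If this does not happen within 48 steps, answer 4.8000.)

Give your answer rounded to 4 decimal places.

Answer: 2.1000

Derivation:
Step 0: x=[7.2000] v=[0.0000]
Step 1: x=[7.1291] v=[-0.7086]
Step 2: x=[6.9890] v=[-1.4010]
Step 3: x=[6.7829] v=[-2.0613]
Step 4: x=[6.5155] v=[-2.6745]
Step 5: x=[6.1928] v=[-3.2266]
Step 6: x=[5.8223] v=[-3.7050]
Step 7: x=[5.4124] v=[-4.0987]
Step 8: x=[4.9725] v=[-4.3987]
Step 9: x=[4.5127] v=[-4.5981]
Step 10: x=[4.0435] v=[-4.6924]
Step 11: x=[3.5756] v=[-4.6795]
Step 12: x=[3.1196] v=[-4.5596]
Step 13: x=[2.6861] v=[-4.3355]
Step 14: x=[2.2849] v=[-4.0123]
Step 15: x=[1.9252] v=[-3.5974]
Step 16: x=[1.6152] v=[-3.1003]
Step 17: x=[1.3620] v=[-2.5324]
Step 18: x=[1.1713] v=[-1.9066]
Step 19: x=[1.0476] v=[-1.2372]
Step 20: x=[0.9937] v=[-0.5395]
Step 21: x=[1.0108] v=[0.1705]
First v>=0 after going negative at step 21, time=2.1000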